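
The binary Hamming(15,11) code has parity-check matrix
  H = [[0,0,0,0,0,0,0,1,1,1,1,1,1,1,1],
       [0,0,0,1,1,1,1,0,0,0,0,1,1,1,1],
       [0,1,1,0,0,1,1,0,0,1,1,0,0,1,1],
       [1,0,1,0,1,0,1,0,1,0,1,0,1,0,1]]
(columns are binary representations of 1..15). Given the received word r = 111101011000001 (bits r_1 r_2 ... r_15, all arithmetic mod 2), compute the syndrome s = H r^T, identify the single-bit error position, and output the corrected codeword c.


s = (1, 1, 0, 0)^T, error position = 12, corrected codeword c = 111101011001001

Compute s = H r^T mod 2 one row at a time:
  s_1 = 1 + 1 + 0 + 0 + 0 + 0 + 0 + 1 = 3 ≡ 1 (mod 2).
  s_2 = 1 + 0 + 1 + 0 + 0 + 0 + 0 + 1 = 3 ≡ 1 (mod 2).
  s_3 = 1 + 1 + 1 + 0 + 0 + 0 + 0 + 1 = 4 ≡ 0 (mod 2).
  s_4 = 1 + 1 + 0 + 0 + 1 + 0 + 0 + 1 = 4 ≡ 0 (mod 2).
s = (1, 1, 0, 0)^T — this equals column 12 of H (binary 1100), so error is at position 12.
Correct: flip bit 12 of r = 111101011000001 to get c = 111101011001001.


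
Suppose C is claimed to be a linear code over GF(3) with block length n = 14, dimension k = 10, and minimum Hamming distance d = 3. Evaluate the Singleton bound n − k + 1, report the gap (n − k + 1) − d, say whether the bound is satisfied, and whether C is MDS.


Singleton RHS = n − k + 1 = 5, slack = 2, bound satisfied, not MDS.

Singleton bound: d ≤ n − k + 1.
Here n = 14, k = 10, so n − k + 1 = 5.
Given d = 3, check d ≤ 5: YES.
Slack = (n − k + 1) − d = 2.
The code is NOT MDS (slack = 2 > 0).
Description: the claimed parameters are [14, 10, 3]_3; such a code would be non-MDS.


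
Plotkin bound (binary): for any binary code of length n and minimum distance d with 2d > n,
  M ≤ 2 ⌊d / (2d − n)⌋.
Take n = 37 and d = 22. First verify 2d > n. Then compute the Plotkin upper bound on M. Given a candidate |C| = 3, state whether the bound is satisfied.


Plotkin bound M ≤ 6; given |C| = 3 ≤ bound (satisfied).

Check applicability: 2d = 44, n = 37.
2d − n = 7 > 0, so Plotkin applies.
Compute d/(2d−n) = 22/7 ≈ 3.1429.
⌊d/(2d−n)⌋ = 3.
Plotkin bound: M ≤ 2·3 = 6.
Given |C| = 3, check: satisfied.
This |C| is below the Plotkin bound.


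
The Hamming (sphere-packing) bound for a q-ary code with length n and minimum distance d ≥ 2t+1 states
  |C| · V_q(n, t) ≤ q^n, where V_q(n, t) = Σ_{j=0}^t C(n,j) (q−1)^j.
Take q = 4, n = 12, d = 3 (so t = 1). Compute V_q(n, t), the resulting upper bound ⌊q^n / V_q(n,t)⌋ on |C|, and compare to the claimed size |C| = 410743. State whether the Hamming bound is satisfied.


V_q(n, t) = 37, q^n = 16777216, Hamming bound = 453438, |C| = 410743 ≤ bound (satisfied).

Step 1: Compute V_q(n, t) = Σ_{j=0}^1 C(n, j) (q−1)^j.
  j = 0: C(12,0)·(3)^0 = 1·1 = 1.
  j = 1: C(12,1)·(3)^1 = 12·3 = 36.
  V_q(n, t) = 1 + 36 = 37.
Step 2: q^n = 4^12 = 16777216.
Step 3: Hamming bound ⌊q^n / V_q(n,t)⌋ = ⌊16777216/37⌋ = 453438.
Step 4: Compare |C| = 410743 to 453438: satisfied.
The claimed |C| lies below the Hamming bound.


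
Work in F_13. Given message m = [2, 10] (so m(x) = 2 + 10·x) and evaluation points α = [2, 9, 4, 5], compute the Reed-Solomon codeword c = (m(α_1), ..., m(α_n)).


c = [9, 1, 3, 0]

Message polynomial: m(x) = 2 + 10·x (mod 13).
For each evaluation point α_i, compute m(α_i) mod 13:
  α_1 = 2: Horner steps 10 → 9, so m(2) = 9.
  α_2 = 9: Horner steps 10 → 1, so m(9) = 1.
  α_3 = 4: Horner steps 10 → 3, so m(4) = 3.
  α_4 = 5: Horner steps 10 → 0, so m(5) = 0.
Codeword c = [9, 1, 3, 0] ∈ F_13^4.


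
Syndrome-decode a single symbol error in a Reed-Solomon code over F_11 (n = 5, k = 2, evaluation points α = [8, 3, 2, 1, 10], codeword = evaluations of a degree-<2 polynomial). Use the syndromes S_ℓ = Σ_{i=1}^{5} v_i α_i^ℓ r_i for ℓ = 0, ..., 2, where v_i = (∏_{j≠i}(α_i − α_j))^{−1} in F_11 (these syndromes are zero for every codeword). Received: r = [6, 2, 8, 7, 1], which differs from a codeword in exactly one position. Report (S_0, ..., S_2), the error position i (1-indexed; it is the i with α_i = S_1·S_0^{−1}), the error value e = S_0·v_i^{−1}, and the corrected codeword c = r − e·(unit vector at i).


S = (6, 1, 2), error at position 3, error magnitude e = 9, c = [6, 2, 10, 7, 1].

Step 1: column multipliers v_i = (∏_{j≠i}(α_i − α_j))^{−1} mod 11.
  i = 1 (α = 8): (8−3)(8−2)(8−1)(8−10) = 5·6·7·(−2) = −420 ≡ 9, so v_1 = 9^{−1} = 5 (mod 11).
  i = 2 (α = 3): (3−8)(3−2)(3−1)(3−10) = (−5)·1·2·(−7) = 70 ≡ 4, so v_2 = 4^{−1} = 3 (mod 11).
  i = 3 (α = 2): (2−8)(2−3)(2−1)(2−10) = (−6)·(−1)·1·(−8) = −48 ≡ 7, so v_3 = 7^{−1} = 8 (mod 11).
  i = 4 (α = 1): (1−8)(1−3)(1−2)(1−10) = (−7)·(−2)·(−1)·(−9) = 126 ≡ 5, so v_4 = 5^{−1} = 9 (mod 11).
  i = 5 (α = 10): (10−8)(10−3)(10−2)(10−1) = 2·7·8·9 = 1008 ≡ 7, so v_5 = 7^{−1} = 8 (mod 11).
  v = [5, 3, 8, 9, 8].
Step 2: syndromes of r = [6, 2, 8, 7, 1] (all sums mod 11).
  S_0 = Σ v_i r_i = 5·6 + 3·2 + 8·8 + 9·7 + 8·1 = 171 ≡ 6.
  S_1 = Σ v_i α_i r_i = 5·8·6 + 3·3·2 + 8·2·8 + 9·1·7 + 8·10·1 = 529 ≡ 1.
  α_i^2 mod 11 = [9, 9, 4, 1, 1].
  S_2 = Σ v_i α_i^2 r_i = 5·9·6 + 3·9·2 + 8·4·8 + 9·1·7 + 8·1·1 = 651 ≡ 2.
  S = (6, 1, 2) ≠ 0, so r is not a codeword (an error is present).
Step 3: locate the error. For a single error e at position i, S_ℓ = v_i·e·α_i^ℓ, so α_err = S_1/S_0.
  S_0^{−1} = 6^{−1} = 2 (mod 11), so α_err = 1·2 = 2 ≡ 2 = α_3. Error position i = 3.
  Consistency check: S_2/S_1 = 2·1 = 2 ≡ 2 = α_err ✓ (single-error assumption holds).
Step 4: error magnitude e = S_0/v_3 = S_0·∏_{j≠3}(α_3 − α_j) = 6·7 = 42 ≡ 9 (mod 11).
Step 5: correct position 3: c_3 = r_3 − e = 8 − 9 ≡ 10 (mod 11). Hence c = [6, 2, 10, 7, 1].
  Check: interpolating c through the α_i gives m(x) = 4 + 3·x (degree < 2) with m(α_i) = c_i for every i, so c is indeed a codeword.


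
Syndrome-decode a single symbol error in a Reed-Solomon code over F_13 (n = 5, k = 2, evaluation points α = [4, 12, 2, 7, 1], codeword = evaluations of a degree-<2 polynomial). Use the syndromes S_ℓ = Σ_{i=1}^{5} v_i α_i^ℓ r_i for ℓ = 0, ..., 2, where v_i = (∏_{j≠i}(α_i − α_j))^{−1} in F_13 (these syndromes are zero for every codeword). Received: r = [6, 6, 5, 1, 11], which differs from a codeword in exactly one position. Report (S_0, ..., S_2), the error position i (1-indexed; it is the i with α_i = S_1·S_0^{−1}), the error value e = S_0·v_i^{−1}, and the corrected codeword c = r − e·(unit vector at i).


S = (8, 5, 8), error at position 2, error magnitude e = 9, c = [6, 10, 5, 1, 11].

Step 1: column multipliers v_i = (∏_{j≠i}(α_i − α_j))^{−1} mod 13.
  i = 1 (α = 4): (4−12)(4−2)(4−7)(4−1) = (−8)·2·(−3)·3 = 144 ≡ 1, so v_1 = 1^{−1} = 1 (mod 13).
  i = 2 (α = 12): (12−4)(12−2)(12−7)(12−1) = 8·10·5·11 = 4400 ≡ 6, so v_2 = 6^{−1} = 11 (mod 13).
  i = 3 (α = 2): (2−4)(2−12)(2−7)(2−1) = (−2)·(−10)·(−5)·1 = −100 ≡ 4, so v_3 = 4^{−1} = 10 (mod 13).
  i = 4 (α = 7): (7−4)(7−12)(7−2)(7−1) = 3·(−5)·5·6 = −450 ≡ 5, so v_4 = 5^{−1} = 8 (mod 13).
  i = 5 (α = 1): (1−4)(1−12)(1−2)(1−7) = (−3)·(−11)·(−1)·(−6) = 198 ≡ 3, so v_5 = 3^{−1} = 9 (mod 13).
  v = [1, 11, 10, 8, 9].
Step 2: syndromes of r = [6, 6, 5, 1, 11] (all sums mod 13).
  S_0 = Σ v_i r_i = 1·6 + 11·6 + 10·5 + 8·1 + 9·11 = 229 ≡ 8.
  S_1 = Σ v_i α_i r_i = 1·4·6 + 11·12·6 + 10·2·5 + 8·7·1 + 9·1·11 = 1071 ≡ 5.
  α_i^2 mod 13 = [3, 1, 4, 10, 1].
  S_2 = Σ v_i α_i^2 r_i = 1·3·6 + 11·1·6 + 10·4·5 + 8·10·1 + 9·1·11 = 463 ≡ 8.
  S = (8, 5, 8) ≠ 0, so r is not a codeword (an error is present).
Step 3: locate the error. For a single error e at position i, S_ℓ = v_i·e·α_i^ℓ, so α_err = S_1/S_0.
  S_0^{−1} = 8^{−1} = 5 (mod 13), so α_err = 5·5 = 25 ≡ 12 = α_2. Error position i = 2.
  Consistency check: S_2/S_1 = 8·8 = 64 ≡ 12 = α_err ✓ (single-error assumption holds).
Step 4: error magnitude e = S_0/v_2 = S_0·∏_{j≠2}(α_2 − α_j) = 8·6 = 48 ≡ 9 (mod 13).
Step 5: correct position 2: c_2 = r_2 − e = 6 − 9 ≡ 10 (mod 13). Hence c = [6, 10, 5, 1, 11].
  Check: interpolating c through the α_i gives m(x) = 4 + 7·x (degree < 2) with m(α_i) = c_i for every i, so c is indeed a codeword.


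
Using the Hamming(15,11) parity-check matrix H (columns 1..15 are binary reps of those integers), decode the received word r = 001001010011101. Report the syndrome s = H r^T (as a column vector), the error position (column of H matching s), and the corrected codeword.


s = (1, 0, 0, 0)^T, error position = 8, corrected codeword c = 001001000011101

Compute s = H r^T mod 2 one row at a time:
  s_1 = 1 + 0 + 0 + 1 + 1 + 1 + 0 + 1 = 5 ≡ 1 (mod 2).
  s_2 = 0 + 0 + 1 + 0 + 1 + 1 + 0 + 1 = 4 ≡ 0 (mod 2).
  s_3 = 0 + 1 + 1 + 0 + 0 + 1 + 0 + 1 = 4 ≡ 0 (mod 2).
  s_4 = 0 + 1 + 0 + 0 + 0 + 1 + 1 + 1 = 4 ≡ 0 (mod 2).
s = (1, 0, 0, 0)^T — this equals column 8 of H (binary 1000), so error is at position 8.
Correct: flip bit 8 of r = 001001010011101 to get c = 001001000011101.


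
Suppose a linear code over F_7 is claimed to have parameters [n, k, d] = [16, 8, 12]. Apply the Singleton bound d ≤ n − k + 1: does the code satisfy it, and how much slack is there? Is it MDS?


Singleton RHS = n − k + 1 = 9, slack = -3, bound violated (no such code; not MDS).

Singleton bound: d ≤ n − k + 1.
Here n = 16, k = 8, so n − k + 1 = 9.
Given d = 12, check d ≤ 9: NO.
Slack = (n − k + 1) − d = -3.
The slack is negative: d = 12 exceeds n − k + 1 = 9 by 3, so the Singleton bound is violated and no linear [16, 8, 12]_7 code can exist. In particular it is not MDS (MDS requires d = n − k + 1 exactly).
Description: the claimed parameters are [16, 8, 12]_7; such a code would be impossible (violates the Singleton bound).


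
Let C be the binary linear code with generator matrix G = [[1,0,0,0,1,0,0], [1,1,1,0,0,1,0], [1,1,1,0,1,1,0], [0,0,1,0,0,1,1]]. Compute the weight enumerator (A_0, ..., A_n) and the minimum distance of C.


Weight distribution: A_0 = 1, A_1 = 2, A_2 = 2, A_3 = 4, A_4 = 5, A_5 = 2. Minimum distance d = 1.

Enumerate all 2^4 = 16 messages m ∈ F_2^4.
For each, compute codeword c = mG in F_2^7, then tally its weight.
  m = 0000 → c = 0000000, weight = 0.
  m = 1000 → c = 1000100, weight = 2.
  m = 0100 → c = 1110010, weight = 4.
  m = 1100 → c = 0110110, weight = 4.
  m = 0010 → c = 1110110, weight = 5.
  m = 1010 → c = 0110010, weight = 3.
  m = 0110 → c = 0000100, weight = 1.
  m = 1110 → c = 1000000, weight = 1.
  m = 0001 → c = 0010011, weight = 3.
  m = 1001 → c = 1010111, weight = 5.
  m = 0101 → c = 1100001, weight = 3.
  m = 1101 → c = 0100101, weight = 3.
  m = 0011 → c = 1100101, weight = 4.
  m = 1011 → c = 0100001, weight = 2.
  m = 0111 → c = 0010111, weight = 4.
  m = 1111 → c = 1010011, weight = 4.
Tally weights:
  weight 0: 1 codewords.
  weight 1: 2 codewords.
  weight 2: 2 codewords.
  weight 3: 4 codewords.
  weight 4: 5 codewords.
  weight 5: 2 codewords.
Minimum distance d = smallest w > 0 with A_w > 0 = 1.
Sanity: Σ A_w = 16 = 2^4 = 16 ✓.


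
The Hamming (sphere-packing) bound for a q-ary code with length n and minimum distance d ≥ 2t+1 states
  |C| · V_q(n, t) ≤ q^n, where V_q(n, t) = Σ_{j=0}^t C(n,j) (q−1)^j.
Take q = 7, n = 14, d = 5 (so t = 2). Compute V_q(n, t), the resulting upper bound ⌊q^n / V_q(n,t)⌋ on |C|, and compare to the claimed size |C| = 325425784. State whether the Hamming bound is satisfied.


V_q(n, t) = 3361, q^n = 678223072849, Hamming bound = 201792047, |C| = 325425784 > bound (violated).

Step 1: Compute V_q(n, t) = Σ_{j=0}^2 C(n, j) (q−1)^j.
  j = 0: C(14,0)·(6)^0 = 1·1 = 1.
  j = 1: C(14,1)·(6)^1 = 14·6 = 84.
  j = 2: C(14,2)·(6)^2 = 91·36 = 3276.
  V_q(n, t) = 1 + 84 + 3276 = 3361.
Step 2: q^n = 7^14 = 678223072849.
Step 3: Hamming bound ⌊q^n / V_q(n,t)⌋ = ⌊678223072849/3361⌋ = 201792047.
Step 4: Compare |C| = 325425784 to 201792047: violated.
The claimed |C| lies above the Hamming bound, so no 7-ary code of length 14 with d ≥ 5 can have 325425784 codewords.


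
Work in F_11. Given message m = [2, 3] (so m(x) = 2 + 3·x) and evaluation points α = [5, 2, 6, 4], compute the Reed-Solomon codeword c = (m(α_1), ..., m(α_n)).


c = [6, 8, 9, 3]

Message polynomial: m(x) = 2 + 3·x (mod 11).
For each evaluation point α_i, compute m(α_i) mod 11:
  α_1 = 5: Horner steps 3 → 6, so m(5) = 6.
  α_2 = 2: Horner steps 3 → 8, so m(2) = 8.
  α_3 = 6: Horner steps 3 → 9, so m(6) = 9.
  α_4 = 4: Horner steps 3 → 3, so m(4) = 3.
Codeword c = [6, 8, 9, 3] ∈ F_11^4.


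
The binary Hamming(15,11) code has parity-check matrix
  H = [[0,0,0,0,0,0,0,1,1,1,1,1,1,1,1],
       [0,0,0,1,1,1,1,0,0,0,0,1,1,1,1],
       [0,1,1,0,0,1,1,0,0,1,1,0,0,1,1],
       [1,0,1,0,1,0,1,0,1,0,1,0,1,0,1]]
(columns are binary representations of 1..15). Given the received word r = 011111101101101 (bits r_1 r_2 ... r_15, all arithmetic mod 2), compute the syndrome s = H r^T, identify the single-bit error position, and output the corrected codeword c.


s = (1, 1, 0, 0)^T, error position = 12, corrected codeword c = 011111101100101

Compute s = H r^T mod 2 one row at a time:
  s_1 = 0 + 1 + 1 + 0 + 1 + 1 + 0 + 1 = 5 ≡ 1 (mod 2).
  s_2 = 1 + 1 + 1 + 1 + 1 + 1 + 0 + 1 = 7 ≡ 1 (mod 2).
  s_3 = 1 + 1 + 1 + 1 + 1 + 0 + 0 + 1 = 6 ≡ 0 (mod 2).
  s_4 = 0 + 1 + 1 + 1 + 1 + 0 + 1 + 1 = 6 ≡ 0 (mod 2).
s = (1, 1, 0, 0)^T — this equals column 12 of H (binary 1100), so error is at position 12.
Correct: flip bit 12 of r = 011111101101101 to get c = 011111101100101.


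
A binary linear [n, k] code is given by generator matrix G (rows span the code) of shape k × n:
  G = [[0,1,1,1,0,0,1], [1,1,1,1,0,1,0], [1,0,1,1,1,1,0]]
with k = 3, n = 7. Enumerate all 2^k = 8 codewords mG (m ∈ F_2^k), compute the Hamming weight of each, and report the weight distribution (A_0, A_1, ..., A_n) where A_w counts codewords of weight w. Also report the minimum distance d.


Weight distribution: A_0 = 1, A_2 = 1, A_3 = 1, A_4 = 2, A_5 = 3. Minimum distance d = 2.

Enumerate all 2^3 = 8 messages m ∈ F_2^3.
For each, compute codeword c = mG in F_2^7, then tally its weight.
  m = 000 → c = 0000000, weight = 0.
  m = 100 → c = 0111001, weight = 4.
  m = 010 → c = 1111010, weight = 5.
  m = 110 → c = 1000011, weight = 3.
  m = 001 → c = 1011110, weight = 5.
  m = 101 → c = 1100111, weight = 5.
  m = 011 → c = 0100100, weight = 2.
  m = 111 → c = 0011101, weight = 4.
Tally weights:
  weight 0: 1 codewords.
  weight 2: 1 codewords.
  weight 3: 1 codewords.
  weight 4: 2 codewords.
  weight 5: 3 codewords.
Minimum distance d = smallest w > 0 with A_w > 0 = 2.
Sanity: Σ A_w = 8 = 2^3 = 8 ✓.


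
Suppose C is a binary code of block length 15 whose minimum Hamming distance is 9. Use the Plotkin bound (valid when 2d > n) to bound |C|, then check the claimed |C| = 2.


Plotkin bound M ≤ 6; given |C| = 2 ≤ bound (satisfied).

Check applicability: 2d = 18, n = 15.
2d − n = 3 > 0, so Plotkin applies.
Compute d/(2d−n) = 9/3 ≈ 3.0000.
⌊d/(2d−n)⌋ = 3.
Plotkin bound: M ≤ 2·3 = 6.
Given |C| = 2, check: satisfied.
This |C| is below the Plotkin bound.


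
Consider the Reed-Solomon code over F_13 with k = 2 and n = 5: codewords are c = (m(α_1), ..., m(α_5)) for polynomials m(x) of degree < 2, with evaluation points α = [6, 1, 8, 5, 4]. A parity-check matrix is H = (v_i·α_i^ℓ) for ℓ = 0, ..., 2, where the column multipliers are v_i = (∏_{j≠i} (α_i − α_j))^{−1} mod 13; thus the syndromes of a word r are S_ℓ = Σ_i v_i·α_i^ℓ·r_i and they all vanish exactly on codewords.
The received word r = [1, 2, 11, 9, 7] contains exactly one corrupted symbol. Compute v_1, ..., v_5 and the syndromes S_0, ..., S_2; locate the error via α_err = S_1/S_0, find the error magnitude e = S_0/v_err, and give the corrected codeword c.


S = (8, 6, 11), error at position 5, error magnitude e = 3, c = [1, 2, 11, 9, 4].

Step 1: column multipliers v_i = (∏_{j≠i}(α_i − α_j))^{−1} mod 13.
  i = 1 (α = 6): (6−1)(6−8)(6−5)(6−4) = 5·(−2)·1·2 = −20 ≡ 6, so v_1 = 6^{−1} = 11 (mod 13).
  i = 2 (α = 1): (1−6)(1−8)(1−5)(1−4) = (−5)·(−7)·(−4)·(−3) = 420 ≡ 4, so v_2 = 4^{−1} = 10 (mod 13).
  i = 3 (α = 8): (8−6)(8−1)(8−5)(8−4) = 2·7·3·4 = 168 ≡ 12, so v_3 = 12^{−1} = 12 (mod 13).
  i = 4 (α = 5): (5−6)(5−1)(5−8)(5−4) = (−1)·4·(−3)·1 = 12 ≡ 12, so v_4 = 12^{−1} = 12 (mod 13).
  i = 5 (α = 4): (4−6)(4−1)(4−8)(4−5) = (−2)·3·(−4)·(−1) = −24 ≡ 2, so v_5 = 2^{−1} = 7 (mod 13).
  v = [11, 10, 12, 12, 7].
Step 2: syndromes of r = [1, 2, 11, 9, 7] (all sums mod 13).
  S_0 = Σ v_i r_i = 11·1 + 10·2 + 12·11 + 12·9 + 7·7 = 320 ≡ 8.
  S_1 = Σ v_i α_i r_i = 11·6·1 + 10·1·2 + 12·8·11 + 12·5·9 + 7·4·7 = 1878 ≡ 6.
  α_i^2 mod 13 = [10, 1, 12, 12, 3].
  S_2 = Σ v_i α_i^2 r_i = 11·10·1 + 10·1·2 + 12·12·11 + 12·12·9 + 7·3·7 = 3157 ≡ 11.
  S = (8, 6, 11) ≠ 0, so r is not a codeword (an error is present).
Step 3: locate the error. For a single error e at position i, S_ℓ = v_i·e·α_i^ℓ, so α_err = S_1/S_0.
  S_0^{−1} = 8^{−1} = 5 (mod 13), so α_err = 6·5 = 30 ≡ 4 = α_5. Error position i = 5.
  Consistency check: S_2/S_1 = 11·11 = 121 ≡ 4 = α_err ✓ (single-error assumption holds).
Step 4: error magnitude e = S_0/v_5 = S_0·∏_{j≠5}(α_5 − α_j) = 8·2 = 16 ≡ 3 (mod 13).
Step 5: correct position 5: c_5 = r_5 − e = 7 − 3 ≡ 4 (mod 13). Hence c = [1, 2, 11, 9, 4].
  Check: interpolating c through the α_i gives m(x) = 10 + 5·x (degree < 2) with m(α_i) = c_i for every i, so c is indeed a codeword.


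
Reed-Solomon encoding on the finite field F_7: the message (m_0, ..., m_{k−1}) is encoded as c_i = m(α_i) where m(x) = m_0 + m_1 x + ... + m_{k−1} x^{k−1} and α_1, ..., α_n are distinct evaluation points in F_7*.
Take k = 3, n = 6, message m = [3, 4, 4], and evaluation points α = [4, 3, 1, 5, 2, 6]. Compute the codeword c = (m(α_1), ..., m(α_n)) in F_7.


c = [6, 2, 4, 4, 6, 3]

Message polynomial: m(x) = 3 + 4·x + 4·x^2 (mod 7).
For each evaluation point α_i, compute m(α_i) mod 7:
  α_1 = 4: Horner steps 4 → 6 → 6, so m(4) = 6.
  α_2 = 3: Horner steps 4 → 2 → 2, so m(3) = 2.
  α_3 = 1: Horner steps 4 → 1 → 4, so m(1) = 4.
  α_4 = 5: Horner steps 4 → 3 → 4, so m(5) = 4.
  α_5 = 2: Horner steps 4 → 5 → 6, so m(2) = 6.
  α_6 = 6: Horner steps 4 → 0 → 3, so m(6) = 3.
Codeword c = [6, 2, 4, 4, 6, 3] ∈ F_7^6.


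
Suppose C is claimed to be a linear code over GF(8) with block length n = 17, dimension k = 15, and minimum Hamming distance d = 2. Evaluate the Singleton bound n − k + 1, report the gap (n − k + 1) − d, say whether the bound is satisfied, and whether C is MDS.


Singleton RHS = n − k + 1 = 3, slack = 1, bound satisfied, not MDS.

Singleton bound: d ≤ n − k + 1.
Here n = 17, k = 15, so n − k + 1 = 3.
Given d = 2, check d ≤ 3: YES.
Slack = (n − k + 1) − d = 1.
The code is NOT MDS (slack = 1 > 0).
Description: the claimed parameters are [17, 15, 2]_8; such a code would be non-MDS.


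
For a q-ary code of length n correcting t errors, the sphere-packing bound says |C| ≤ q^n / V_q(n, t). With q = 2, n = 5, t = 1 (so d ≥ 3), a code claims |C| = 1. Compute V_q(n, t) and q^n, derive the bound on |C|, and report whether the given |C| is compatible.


V_q(n, t) = 6, q^n = 32, Hamming bound = 5, |C| = 1 ≤ bound (satisfied).

Step 1: Compute V_q(n, t) = Σ_{j=0}^1 C(n, j) (q−1)^j.
  j = 0: C(5,0)·(1)^0 = 1·1 = 1.
  j = 1: C(5,1)·(1)^1 = 5·1 = 5.
  V_q(n, t) = 1 + 5 = 6.
Step 2: q^n = 2^5 = 32.
Step 3: Hamming bound ⌊q^n / V_q(n,t)⌋ = ⌊32/6⌋ = 5.
Step 4: Compare |C| = 1 to 5: satisfied.
The claimed |C| lies below the Hamming bound.


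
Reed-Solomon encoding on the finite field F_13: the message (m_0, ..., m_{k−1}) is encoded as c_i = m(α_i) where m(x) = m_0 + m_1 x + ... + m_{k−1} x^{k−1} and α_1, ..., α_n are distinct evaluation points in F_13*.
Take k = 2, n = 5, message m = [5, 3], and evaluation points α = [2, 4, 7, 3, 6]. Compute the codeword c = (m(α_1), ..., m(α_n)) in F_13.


c = [11, 4, 0, 1, 10]

Message polynomial: m(x) = 5 + 3·x (mod 13).
For each evaluation point α_i, compute m(α_i) mod 13:
  α_1 = 2: Horner steps 3 → 11, so m(2) = 11.
  α_2 = 4: Horner steps 3 → 4, so m(4) = 4.
  α_3 = 7: Horner steps 3 → 0, so m(7) = 0.
  α_4 = 3: Horner steps 3 → 1, so m(3) = 1.
  α_5 = 6: Horner steps 3 → 10, so m(6) = 10.
Codeword c = [11, 4, 0, 1, 10] ∈ F_13^5.


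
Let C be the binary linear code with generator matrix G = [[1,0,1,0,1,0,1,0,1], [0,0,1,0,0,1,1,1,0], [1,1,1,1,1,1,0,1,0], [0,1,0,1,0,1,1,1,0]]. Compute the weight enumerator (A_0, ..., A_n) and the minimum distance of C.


Weight distribution: A_0 = 1, A_1 = 1, A_3 = 1, A_4 = 4, A_5 = 5, A_6 = 2, A_7 = 1, A_8 = 1. Minimum distance d = 1.

Enumerate all 2^4 = 16 messages m ∈ F_2^4.
For each, compute codeword c = mG in F_2^9, then tally its weight.
  m = 0000 → c = 000000000, weight = 0.
  m = 1000 → c = 101010101, weight = 5.
  m = 0100 → c = 001001110, weight = 4.
  m = 1100 → c = 100011011, weight = 5.
  m = 0010 → c = 111111010, weight = 7.
  m = 1010 → c = 010101111, weight = 6.
  m = 0110 → c = 110110100, weight = 5.
  m = 1110 → c = 011100001, weight = 4.
  m = 0001 → c = 010101110, weight = 5.
  m = 1001 → c = 111111011, weight = 8.
  m = 0101 → c = 011100000, weight = 3.
  m = 1101 → c = 110110101, weight = 6.
  m = 0011 → c = 101010100, weight = 4.
  m = 1011 → c = 000000001, weight = 1.
  m = 0111 → c = 100011010, weight = 4.
  m = 1111 → c = 001001111, weight = 5.
Tally weights:
  weight 0: 1 codewords.
  weight 1: 1 codewords.
  weight 3: 1 codewords.
  weight 4: 4 codewords.
  weight 5: 5 codewords.
  weight 6: 2 codewords.
  weight 7: 1 codewords.
  weight 8: 1 codewords.
Minimum distance d = smallest w > 0 with A_w > 0 = 1.
Sanity: Σ A_w = 16 = 2^4 = 16 ✓.


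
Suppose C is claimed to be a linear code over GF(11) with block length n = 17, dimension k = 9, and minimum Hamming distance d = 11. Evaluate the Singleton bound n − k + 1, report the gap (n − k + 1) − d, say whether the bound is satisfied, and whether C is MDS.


Singleton RHS = n − k + 1 = 9, slack = -2, bound violated (no such code; not MDS).

Singleton bound: d ≤ n − k + 1.
Here n = 17, k = 9, so n − k + 1 = 9.
Given d = 11, check d ≤ 9: NO.
Slack = (n − k + 1) − d = -2.
The slack is negative: d = 11 exceeds n − k + 1 = 9 by 2, so the Singleton bound is violated and no linear [17, 9, 11]_11 code can exist. In particular it is not MDS (MDS requires d = n − k + 1 exactly).
Description: the claimed parameters are [17, 9, 11]_11; such a code would be impossible (violates the Singleton bound).


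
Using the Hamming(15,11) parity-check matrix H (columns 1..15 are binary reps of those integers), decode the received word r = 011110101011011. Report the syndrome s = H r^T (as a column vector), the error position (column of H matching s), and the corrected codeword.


s = (1, 0, 0, 0)^T, error position = 8, corrected codeword c = 011110111011011

Compute s = H r^T mod 2 one row at a time:
  s_1 = 0 + 1 + 0 + 1 + 1 + 0 + 1 + 1 = 5 ≡ 1 (mod 2).
  s_2 = 1 + 1 + 0 + 1 + 1 + 0 + 1 + 1 = 6 ≡ 0 (mod 2).
  s_3 = 1 + 1 + 0 + 1 + 0 + 1 + 1 + 1 = 6 ≡ 0 (mod 2).
  s_4 = 0 + 1 + 1 + 1 + 1 + 1 + 0 + 1 = 6 ≡ 0 (mod 2).
s = (1, 0, 0, 0)^T — this equals column 8 of H (binary 1000), so error is at position 8.
Correct: flip bit 8 of r = 011110101011011 to get c = 011110111011011.


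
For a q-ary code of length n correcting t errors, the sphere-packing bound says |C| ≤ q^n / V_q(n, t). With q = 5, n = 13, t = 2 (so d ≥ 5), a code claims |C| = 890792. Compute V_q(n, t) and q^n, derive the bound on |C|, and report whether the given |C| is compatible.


V_q(n, t) = 1301, q^n = 1220703125, Hamming bound = 938280, |C| = 890792 ≤ bound (satisfied).

Step 1: Compute V_q(n, t) = Σ_{j=0}^2 C(n, j) (q−1)^j.
  j = 0: C(13,0)·(4)^0 = 1·1 = 1.
  j = 1: C(13,1)·(4)^1 = 13·4 = 52.
  j = 2: C(13,2)·(4)^2 = 78·16 = 1248.
  V_q(n, t) = 1 + 52 + 1248 = 1301.
Step 2: q^n = 5^13 = 1220703125.
Step 3: Hamming bound ⌊q^n / V_q(n,t)⌋ = ⌊1220703125/1301⌋ = 938280.
Step 4: Compare |C| = 890792 to 938280: satisfied.
The claimed |C| lies below the Hamming bound.


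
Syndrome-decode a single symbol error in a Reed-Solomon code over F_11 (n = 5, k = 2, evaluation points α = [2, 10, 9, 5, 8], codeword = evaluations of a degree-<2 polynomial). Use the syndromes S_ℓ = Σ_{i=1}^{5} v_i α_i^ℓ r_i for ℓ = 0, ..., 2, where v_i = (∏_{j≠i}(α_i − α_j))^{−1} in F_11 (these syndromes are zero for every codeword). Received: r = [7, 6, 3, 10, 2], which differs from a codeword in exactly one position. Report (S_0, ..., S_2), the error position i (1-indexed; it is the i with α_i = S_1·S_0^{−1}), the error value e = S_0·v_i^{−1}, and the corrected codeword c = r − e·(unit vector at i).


S = (8, 3, 8), error at position 2, error magnitude e = 2, c = [7, 4, 3, 10, 2].

Step 1: column multipliers v_i = (∏_{j≠i}(α_i − α_j))^{−1} mod 11.
  i = 1 (α = 2): (2−10)(2−9)(2−5)(2−8) = (−8)·(−7)·(−3)·(−6) = 1008 ≡ 7, so v_1 = 7^{−1} = 8 (mod 11).
  i = 2 (α = 10): (10−2)(10−9)(10−5)(10−8) = 8·1·5·2 = 80 ≡ 3, so v_2 = 3^{−1} = 4 (mod 11).
  i = 3 (α = 9): (9−2)(9−10)(9−5)(9−8) = 7·(−1)·4·1 = −28 ≡ 5, so v_3 = 5^{−1} = 9 (mod 11).
  i = 4 (α = 5): (5−2)(5−10)(5−9)(5−8) = 3·(−5)·(−4)·(−3) = −180 ≡ 7, so v_4 = 7^{−1} = 8 (mod 11).
  i = 5 (α = 8): (8−2)(8−10)(8−9)(8−5) = 6·(−2)·(−1)·3 = 36 ≡ 3, so v_5 = 3^{−1} = 4 (mod 11).
  v = [8, 4, 9, 8, 4].
Step 2: syndromes of r = [7, 6, 3, 10, 2] (all sums mod 11).
  S_0 = Σ v_i r_i = 8·7 + 4·6 + 9·3 + 8·10 + 4·2 = 195 ≡ 8.
  S_1 = Σ v_i α_i r_i = 8·2·7 + 4·10·6 + 9·9·3 + 8·5·10 + 4·8·2 = 1059 ≡ 3.
  α_i^2 mod 11 = [4, 1, 4, 3, 9].
  S_2 = Σ v_i α_i^2 r_i = 8·4·7 + 4·1·6 + 9·4·3 + 8·3·10 + 4·9·2 = 668 ≡ 8.
  S = (8, 3, 8) ≠ 0, so r is not a codeword (an error is present).
Step 3: locate the error. For a single error e at position i, S_ℓ = v_i·e·α_i^ℓ, so α_err = S_1/S_0.
  S_0^{−1} = 8^{−1} = 7 (mod 11), so α_err = 3·7 = 21 ≡ 10 = α_2. Error position i = 2.
  Consistency check: S_2/S_1 = 8·4 = 32 ≡ 10 = α_err ✓ (single-error assumption holds).
Step 4: error magnitude e = S_0/v_2 = S_0·∏_{j≠2}(α_2 − α_j) = 8·3 = 24 ≡ 2 (mod 11).
Step 5: correct position 2: c_2 = r_2 − e = 6 − 2 ≡ 4 (mod 11). Hence c = [7, 4, 3, 10, 2].
  Check: interpolating c through the α_i gives m(x) = 5 + 1·x (degree < 2) with m(α_i) = c_i for every i, so c is indeed a codeword.


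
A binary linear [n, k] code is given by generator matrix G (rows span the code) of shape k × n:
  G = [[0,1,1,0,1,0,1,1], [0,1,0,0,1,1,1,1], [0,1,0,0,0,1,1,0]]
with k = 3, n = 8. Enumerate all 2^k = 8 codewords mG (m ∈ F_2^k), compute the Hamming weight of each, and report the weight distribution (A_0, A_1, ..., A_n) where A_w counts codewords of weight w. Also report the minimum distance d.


Weight distribution: A_0 = 1, A_2 = 2, A_3 = 2, A_4 = 1, A_5 = 2. Minimum distance d = 2.

Enumerate all 2^3 = 8 messages m ∈ F_2^3.
For each, compute codeword c = mG in F_2^8, then tally its weight.
  m = 000 → c = 00000000, weight = 0.
  m = 100 → c = 01101011, weight = 5.
  m = 010 → c = 01001111, weight = 5.
  m = 110 → c = 00100100, weight = 2.
  m = 001 → c = 01000110, weight = 3.
  m = 101 → c = 00101101, weight = 4.
  m = 011 → c = 00001001, weight = 2.
  m = 111 → c = 01100010, weight = 3.
Tally weights:
  weight 0: 1 codewords.
  weight 2: 2 codewords.
  weight 3: 2 codewords.
  weight 4: 1 codewords.
  weight 5: 2 codewords.
Minimum distance d = smallest w > 0 with A_w > 0 = 2.
Sanity: Σ A_w = 8 = 2^3 = 8 ✓.


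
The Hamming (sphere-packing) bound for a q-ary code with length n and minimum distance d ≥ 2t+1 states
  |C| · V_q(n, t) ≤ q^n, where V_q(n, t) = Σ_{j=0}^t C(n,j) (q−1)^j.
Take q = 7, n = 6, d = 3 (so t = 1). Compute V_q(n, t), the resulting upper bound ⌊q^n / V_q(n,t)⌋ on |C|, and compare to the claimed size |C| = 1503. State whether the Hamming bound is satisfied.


V_q(n, t) = 37, q^n = 117649, Hamming bound = 3179, |C| = 1503 ≤ bound (satisfied).

Step 1: Compute V_q(n, t) = Σ_{j=0}^1 C(n, j) (q−1)^j.
  j = 0: C(6,0)·(6)^0 = 1·1 = 1.
  j = 1: C(6,1)·(6)^1 = 6·6 = 36.
  V_q(n, t) = 1 + 36 = 37.
Step 2: q^n = 7^6 = 117649.
Step 3: Hamming bound ⌊q^n / V_q(n,t)⌋ = ⌊117649/37⌋ = 3179.
Step 4: Compare |C| = 1503 to 3179: satisfied.
The claimed |C| lies below the Hamming bound.


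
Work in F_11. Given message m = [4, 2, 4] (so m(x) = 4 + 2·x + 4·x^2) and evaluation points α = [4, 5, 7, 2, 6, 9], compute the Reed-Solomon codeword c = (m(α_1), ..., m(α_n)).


c = [10, 4, 5, 2, 6, 5]

Message polynomial: m(x) = 4 + 2·x + 4·x^2 (mod 11).
For each evaluation point α_i, compute m(α_i) mod 11:
  α_1 = 4: Horner steps 4 → 7 → 10, so m(4) = 10.
  α_2 = 5: Horner steps 4 → 0 → 4, so m(5) = 4.
  α_3 = 7: Horner steps 4 → 8 → 5, so m(7) = 5.
  α_4 = 2: Horner steps 4 → 10 → 2, so m(2) = 2.
  α_5 = 6: Horner steps 4 → 4 → 6, so m(6) = 6.
  α_6 = 9: Horner steps 4 → 5 → 5, so m(9) = 5.
Codeword c = [10, 4, 5, 2, 6, 5] ∈ F_11^6.


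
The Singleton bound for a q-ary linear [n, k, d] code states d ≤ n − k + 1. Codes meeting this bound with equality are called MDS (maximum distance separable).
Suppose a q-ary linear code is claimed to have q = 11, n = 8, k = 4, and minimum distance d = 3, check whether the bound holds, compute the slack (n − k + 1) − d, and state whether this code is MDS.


Singleton RHS = n − k + 1 = 5, slack = 2, bound satisfied, not MDS.

Singleton bound: d ≤ n − k + 1.
Here n = 8, k = 4, so n − k + 1 = 5.
Given d = 3, check d ≤ 5: YES.
Slack = (n − k + 1) − d = 2.
The code is NOT MDS (slack = 2 > 0).
Description: the claimed parameters are [8, 4, 3]_11; such a code would be non-MDS.


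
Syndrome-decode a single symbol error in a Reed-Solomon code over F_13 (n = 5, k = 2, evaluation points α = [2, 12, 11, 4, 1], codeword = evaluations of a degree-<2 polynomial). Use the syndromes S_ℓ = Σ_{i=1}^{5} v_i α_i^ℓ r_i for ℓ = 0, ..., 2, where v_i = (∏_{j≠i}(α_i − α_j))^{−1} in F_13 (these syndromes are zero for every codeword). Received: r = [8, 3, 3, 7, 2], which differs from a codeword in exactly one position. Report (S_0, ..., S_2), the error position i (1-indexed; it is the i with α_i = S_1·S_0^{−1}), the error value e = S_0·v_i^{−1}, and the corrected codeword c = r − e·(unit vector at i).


S = (12, 2, 9), error at position 3, error magnitude e = 6, c = [8, 3, 10, 7, 2].

Step 1: column multipliers v_i = (∏_{j≠i}(α_i − α_j))^{−1} mod 13.
  i = 1 (α = 2): (2−12)(2−11)(2−4)(2−1) = (−10)·(−9)·(−2)·1 = −180 ≡ 2, so v_1 = 2^{−1} = 7 (mod 13).
  i = 2 (α = 12): (12−2)(12−11)(12−4)(12−1) = 10·1·8·11 = 880 ≡ 9, so v_2 = 9^{−1} = 3 (mod 13).
  i = 3 (α = 11): (11−2)(11−12)(11−4)(11−1) = 9·(−1)·7·10 = −630 ≡ 7, so v_3 = 7^{−1} = 2 (mod 13).
  i = 4 (α = 4): (4−2)(4−12)(4−11)(4−1) = 2·(−8)·(−7)·3 = 336 ≡ 11, so v_4 = 11^{−1} = 6 (mod 13).
  i = 5 (α = 1): (1−2)(1−12)(1−11)(1−4) = (−1)·(−11)·(−10)·(−3) = 330 ≡ 5, so v_5 = 5^{−1} = 8 (mod 13).
  v = [7, 3, 2, 6, 8].
Step 2: syndromes of r = [8, 3, 3, 7, 2] (all sums mod 13).
  S_0 = Σ v_i r_i = 7·8 + 3·3 + 2·3 + 6·7 + 8·2 = 129 ≡ 12.
  S_1 = Σ v_i α_i r_i = 7·2·8 + 3·12·3 + 2·11·3 + 6·4·7 + 8·1·2 = 470 ≡ 2.
  α_i^2 mod 13 = [4, 1, 4, 3, 1].
  S_2 = Σ v_i α_i^2 r_i = 7·4·8 + 3·1·3 + 2·4·3 + 6·3·7 + 8·1·2 = 399 ≡ 9.
  S = (12, 2, 9) ≠ 0, so r is not a codeword (an error is present).
Step 3: locate the error. For a single error e at position i, S_ℓ = v_i·e·α_i^ℓ, so α_err = S_1/S_0.
  S_0^{−1} = 12^{−1} = 12 (mod 13), so α_err = 2·12 = 24 ≡ 11 = α_3. Error position i = 3.
  Consistency check: S_2/S_1 = 9·7 = 63 ≡ 11 = α_err ✓ (single-error assumption holds).
Step 4: error magnitude e = S_0/v_3 = S_0·∏_{j≠3}(α_3 − α_j) = 12·7 = 84 ≡ 6 (mod 13).
Step 5: correct position 3: c_3 = r_3 − e = 3 − 6 ≡ 10 (mod 13). Hence c = [8, 3, 10, 7, 2].
  Check: interpolating c through the α_i gives m(x) = 9 + 6·x (degree < 2) with m(α_i) = c_i for every i, so c is indeed a codeword.


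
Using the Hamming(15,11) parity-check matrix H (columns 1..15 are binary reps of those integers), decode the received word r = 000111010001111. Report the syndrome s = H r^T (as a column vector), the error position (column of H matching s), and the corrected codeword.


s = (1, 1, 1, 1)^T, error position = 15, corrected codeword c = 000111010001110

Compute s = H r^T mod 2 one row at a time:
  s_1 = 1 + 0 + 0 + 0 + 1 + 1 + 1 + 1 = 5 ≡ 1 (mod 2).
  s_2 = 1 + 1 + 1 + 0 + 1 + 1 + 1 + 1 = 7 ≡ 1 (mod 2).
  s_3 = 0 + 0 + 1 + 0 + 0 + 0 + 1 + 1 = 3 ≡ 1 (mod 2).
  s_4 = 0 + 0 + 1 + 0 + 0 + 0 + 1 + 1 = 3 ≡ 1 (mod 2).
s = (1, 1, 1, 1)^T — this equals column 15 of H (binary 1111), so error is at position 15.
Correct: flip bit 15 of r = 000111010001111 to get c = 000111010001110.


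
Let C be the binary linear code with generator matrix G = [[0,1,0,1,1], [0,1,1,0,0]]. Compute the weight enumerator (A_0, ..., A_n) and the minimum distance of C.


Weight distribution: A_0 = 1, A_2 = 1, A_3 = 2. Minimum distance d = 2.

Enumerate all 2^2 = 4 messages m ∈ F_2^2.
For each, compute codeword c = mG in F_2^5, then tally its weight.
  m = 00 → c = 00000, weight = 0.
  m = 10 → c = 01011, weight = 3.
  m = 01 → c = 01100, weight = 2.
  m = 11 → c = 00111, weight = 3.
Tally weights:
  weight 0: 1 codewords.
  weight 2: 1 codewords.
  weight 3: 2 codewords.
Minimum distance d = smallest w > 0 with A_w > 0 = 2.
Sanity: Σ A_w = 4 = 2^2 = 4 ✓.


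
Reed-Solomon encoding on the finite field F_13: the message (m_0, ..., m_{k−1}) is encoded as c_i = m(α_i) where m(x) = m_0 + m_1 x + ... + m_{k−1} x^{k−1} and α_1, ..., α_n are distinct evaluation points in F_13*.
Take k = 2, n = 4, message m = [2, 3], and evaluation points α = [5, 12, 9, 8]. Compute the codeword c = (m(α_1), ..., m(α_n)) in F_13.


c = [4, 12, 3, 0]

Message polynomial: m(x) = 2 + 3·x (mod 13).
For each evaluation point α_i, compute m(α_i) mod 13:
  α_1 = 5: Horner steps 3 → 4, so m(5) = 4.
  α_2 = 12: Horner steps 3 → 12, so m(12) = 12.
  α_3 = 9: Horner steps 3 → 3, so m(9) = 3.
  α_4 = 8: Horner steps 3 → 0, so m(8) = 0.
Codeword c = [4, 12, 3, 0] ∈ F_13^4.


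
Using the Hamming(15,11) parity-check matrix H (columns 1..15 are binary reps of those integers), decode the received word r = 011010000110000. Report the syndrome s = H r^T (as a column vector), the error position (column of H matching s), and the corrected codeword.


s = (0, 1, 0, 1)^T, error position = 5, corrected codeword c = 011000000110000

Compute s = H r^T mod 2 one row at a time:
  s_1 = 0 + 0 + 1 + 1 + 0 + 0 + 0 + 0 = 2 ≡ 0 (mod 2).
  s_2 = 0 + 1 + 0 + 0 + 0 + 0 + 0 + 0 = 1 ≡ 1 (mod 2).
  s_3 = 1 + 1 + 0 + 0 + 1 + 1 + 0 + 0 = 4 ≡ 0 (mod 2).
  s_4 = 0 + 1 + 1 + 0 + 0 + 1 + 0 + 0 = 3 ≡ 1 (mod 2).
s = (0, 1, 0, 1)^T — this equals column 5 of H (binary 0101), so error is at position 5.
Correct: flip bit 5 of r = 011010000110000 to get c = 011000000110000.


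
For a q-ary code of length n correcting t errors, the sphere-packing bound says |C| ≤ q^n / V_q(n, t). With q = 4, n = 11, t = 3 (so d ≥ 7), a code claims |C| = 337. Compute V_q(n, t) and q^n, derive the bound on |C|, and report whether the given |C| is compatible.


V_q(n, t) = 4984, q^n = 4194304, Hamming bound = 841, |C| = 337 ≤ bound (satisfied).

Step 1: Compute V_q(n, t) = Σ_{j=0}^3 C(n, j) (q−1)^j.
  j = 0: C(11,0)·(3)^0 = 1·1 = 1.
  j = 1: C(11,1)·(3)^1 = 11·3 = 33.
  j = 2: C(11,2)·(3)^2 = 55·9 = 495.
  j = 3: C(11,3)·(3)^3 = 165·27 = 4455.
  V_q(n, t) = 1 + 33 + 495 + 4455 = 4984.
Step 2: q^n = 4^11 = 4194304.
Step 3: Hamming bound ⌊q^n / V_q(n,t)⌋ = ⌊4194304/4984⌋ = 841.
Step 4: Compare |C| = 337 to 841: satisfied.
The claimed |C| lies below the Hamming bound.


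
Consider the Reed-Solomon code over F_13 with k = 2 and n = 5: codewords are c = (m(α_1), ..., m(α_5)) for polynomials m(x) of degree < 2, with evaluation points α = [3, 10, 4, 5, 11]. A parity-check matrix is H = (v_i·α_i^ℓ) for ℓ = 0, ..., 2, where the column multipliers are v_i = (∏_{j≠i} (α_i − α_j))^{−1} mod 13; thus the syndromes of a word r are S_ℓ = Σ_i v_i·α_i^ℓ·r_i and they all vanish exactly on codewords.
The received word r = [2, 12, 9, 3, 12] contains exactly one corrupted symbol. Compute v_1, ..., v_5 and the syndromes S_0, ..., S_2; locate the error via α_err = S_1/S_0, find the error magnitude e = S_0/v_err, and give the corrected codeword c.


S = (10, 6, 1), error at position 5, error magnitude e = 6, c = [2, 12, 9, 3, 6].

Step 1: column multipliers v_i = (∏_{j≠i}(α_i − α_j))^{−1} mod 13.
  i = 1 (α = 3): (3−10)(3−4)(3−5)(3−11) = (−7)·(−1)·(−2)·(−8) = 112 ≡ 8, so v_1 = 8^{−1} = 5 (mod 13).
  i = 2 (α = 10): (10−3)(10−4)(10−5)(10−11) = 7·6·5·(−1) = −210 ≡ 11, so v_2 = 11^{−1} = 6 (mod 13).
  i = 3 (α = 4): (4−3)(4−10)(4−5)(4−11) = 1·(−6)·(−1)·(−7) = −42 ≡ 10, so v_3 = 10^{−1} = 4 (mod 13).
  i = 4 (α = 5): (5−3)(5−10)(5−4)(5−11) = 2·(−5)·1·(−6) = 60 ≡ 8, so v_4 = 8^{−1} = 5 (mod 13).
  i = 5 (α = 11): (11−3)(11−10)(11−4)(11−5) = 8·1·7·6 = 336 ≡ 11, so v_5 = 11^{−1} = 6 (mod 13).
  v = [5, 6, 4, 5, 6].
Step 2: syndromes of r = [2, 12, 9, 3, 12] (all sums mod 13).
  S_0 = Σ v_i r_i = 5·2 + 6·12 + 4·9 + 5·3 + 6·12 = 205 ≡ 10.
  S_1 = Σ v_i α_i r_i = 5·3·2 + 6·10·12 + 4·4·9 + 5·5·3 + 6·11·12 = 1761 ≡ 6.
  α_i^2 mod 13 = [9, 9, 3, 12, 4].
  S_2 = Σ v_i α_i^2 r_i = 5·9·2 + 6·9·12 + 4·3·9 + 5·12·3 + 6·4·12 = 1314 ≡ 1.
  S = (10, 6, 1) ≠ 0, so r is not a codeword (an error is present).
Step 3: locate the error. For a single error e at position i, S_ℓ = v_i·e·α_i^ℓ, so α_err = S_1/S_0.
  S_0^{−1} = 10^{−1} = 4 (mod 13), so α_err = 6·4 = 24 ≡ 11 = α_5. Error position i = 5.
  Consistency check: S_2/S_1 = 1·11 = 11 ≡ 11 = α_err ✓ (single-error assumption holds).
Step 4: error magnitude e = S_0/v_5 = S_0·∏_{j≠5}(α_5 − α_j) = 10·11 = 110 ≡ 6 (mod 13).
Step 5: correct position 5: c_5 = r_5 − e = 12 − 6 ≡ 6 (mod 13). Hence c = [2, 12, 9, 3, 6].
  Check: interpolating c through the α_i gives m(x) = 7 + 7·x (degree < 2) with m(α_i) = c_i for every i, so c is indeed a codeword.


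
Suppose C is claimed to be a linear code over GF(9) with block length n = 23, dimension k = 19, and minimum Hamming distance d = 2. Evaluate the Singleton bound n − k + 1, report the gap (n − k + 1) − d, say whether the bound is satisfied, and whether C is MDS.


Singleton RHS = n − k + 1 = 5, slack = 3, bound satisfied, not MDS.

Singleton bound: d ≤ n − k + 1.
Here n = 23, k = 19, so n − k + 1 = 5.
Given d = 2, check d ≤ 5: YES.
Slack = (n − k + 1) − d = 3.
The code is NOT MDS (slack = 3 > 0).
Description: the claimed parameters are [23, 19, 2]_9; such a code would be non-MDS.


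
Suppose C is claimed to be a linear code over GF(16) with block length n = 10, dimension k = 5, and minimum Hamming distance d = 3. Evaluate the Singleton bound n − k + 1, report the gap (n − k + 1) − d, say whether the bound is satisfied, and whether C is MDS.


Singleton RHS = n − k + 1 = 6, slack = 3, bound satisfied, not MDS.

Singleton bound: d ≤ n − k + 1.
Here n = 10, k = 5, so n − k + 1 = 6.
Given d = 3, check d ≤ 6: YES.
Slack = (n − k + 1) − d = 3.
The code is NOT MDS (slack = 3 > 0).
Description: the claimed parameters are [10, 5, 3]_16; such a code would be non-MDS.
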